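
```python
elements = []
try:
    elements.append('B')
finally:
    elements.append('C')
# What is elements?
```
['B', 'C']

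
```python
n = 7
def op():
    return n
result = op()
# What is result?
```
7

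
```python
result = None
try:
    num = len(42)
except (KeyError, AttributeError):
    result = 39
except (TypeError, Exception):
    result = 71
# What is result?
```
71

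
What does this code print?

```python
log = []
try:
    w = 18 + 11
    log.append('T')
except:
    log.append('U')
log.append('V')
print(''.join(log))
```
TV

No exception, try block completes normally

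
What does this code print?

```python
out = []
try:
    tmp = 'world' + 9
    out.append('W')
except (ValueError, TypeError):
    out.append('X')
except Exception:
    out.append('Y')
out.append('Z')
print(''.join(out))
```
XZ

TypeError matches tuple containing it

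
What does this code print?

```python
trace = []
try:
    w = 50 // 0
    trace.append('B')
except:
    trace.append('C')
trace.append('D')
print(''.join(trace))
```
CD

Exception raised in try, caught by bare except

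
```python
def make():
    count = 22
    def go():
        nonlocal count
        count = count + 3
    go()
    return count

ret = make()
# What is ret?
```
25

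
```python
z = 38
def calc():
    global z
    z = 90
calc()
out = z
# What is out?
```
90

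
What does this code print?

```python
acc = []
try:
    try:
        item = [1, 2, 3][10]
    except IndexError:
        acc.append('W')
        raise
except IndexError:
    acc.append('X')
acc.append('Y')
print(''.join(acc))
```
WXY

raise without argument re-raises current exception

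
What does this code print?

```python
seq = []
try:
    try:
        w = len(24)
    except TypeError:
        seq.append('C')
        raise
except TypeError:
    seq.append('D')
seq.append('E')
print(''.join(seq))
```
CDE

raise without argument re-raises current exception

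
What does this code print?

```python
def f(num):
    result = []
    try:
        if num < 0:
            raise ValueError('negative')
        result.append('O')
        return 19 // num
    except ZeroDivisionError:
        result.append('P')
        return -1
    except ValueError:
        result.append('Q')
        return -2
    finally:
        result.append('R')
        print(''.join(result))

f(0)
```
OPR

num=0 causes ZeroDivisionError, caught, finally prints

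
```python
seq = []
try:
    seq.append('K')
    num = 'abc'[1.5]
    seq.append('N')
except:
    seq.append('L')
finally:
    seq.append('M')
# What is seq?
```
['K', 'L', 'M']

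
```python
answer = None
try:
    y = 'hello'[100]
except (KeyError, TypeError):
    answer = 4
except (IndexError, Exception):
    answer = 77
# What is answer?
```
77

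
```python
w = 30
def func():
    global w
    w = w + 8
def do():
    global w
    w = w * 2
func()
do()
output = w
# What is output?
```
76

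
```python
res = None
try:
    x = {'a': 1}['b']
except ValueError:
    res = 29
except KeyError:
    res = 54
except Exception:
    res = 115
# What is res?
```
54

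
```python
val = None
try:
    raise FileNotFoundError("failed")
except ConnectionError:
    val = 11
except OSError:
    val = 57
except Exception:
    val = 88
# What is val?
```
57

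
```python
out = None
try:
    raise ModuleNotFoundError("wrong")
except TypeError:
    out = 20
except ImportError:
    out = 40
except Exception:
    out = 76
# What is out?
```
40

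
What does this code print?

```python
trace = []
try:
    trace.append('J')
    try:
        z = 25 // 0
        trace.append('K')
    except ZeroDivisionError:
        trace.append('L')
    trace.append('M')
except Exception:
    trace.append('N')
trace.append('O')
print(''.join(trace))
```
JLMO

Inner exception caught by inner handler, outer continues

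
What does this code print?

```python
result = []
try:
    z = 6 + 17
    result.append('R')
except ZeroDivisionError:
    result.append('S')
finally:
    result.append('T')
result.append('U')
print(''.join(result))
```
RTU

finally runs after normal execution too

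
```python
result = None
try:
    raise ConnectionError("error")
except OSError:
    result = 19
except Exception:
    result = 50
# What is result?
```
19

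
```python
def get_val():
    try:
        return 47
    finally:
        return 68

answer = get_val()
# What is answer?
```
68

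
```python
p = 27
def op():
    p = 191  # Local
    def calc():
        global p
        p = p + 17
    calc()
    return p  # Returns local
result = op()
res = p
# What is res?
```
44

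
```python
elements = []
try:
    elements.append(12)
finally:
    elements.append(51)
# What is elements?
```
[12, 51]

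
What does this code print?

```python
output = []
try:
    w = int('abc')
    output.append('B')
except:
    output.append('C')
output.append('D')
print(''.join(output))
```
CD

Exception raised in try, caught by bare except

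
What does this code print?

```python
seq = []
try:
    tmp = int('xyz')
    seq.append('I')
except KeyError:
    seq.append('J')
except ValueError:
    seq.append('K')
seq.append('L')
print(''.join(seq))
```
KL

ValueError is caught by its specific handler, not KeyError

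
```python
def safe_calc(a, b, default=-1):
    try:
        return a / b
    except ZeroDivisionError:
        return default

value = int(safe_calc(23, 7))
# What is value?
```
3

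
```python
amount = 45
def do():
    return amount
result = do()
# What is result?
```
45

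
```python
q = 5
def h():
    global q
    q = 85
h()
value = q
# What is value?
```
85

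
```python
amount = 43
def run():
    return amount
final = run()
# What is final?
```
43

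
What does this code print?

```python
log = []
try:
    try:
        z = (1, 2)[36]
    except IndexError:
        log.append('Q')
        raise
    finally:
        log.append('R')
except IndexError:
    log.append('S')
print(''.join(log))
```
QRS

finally runs before re-raised exception propagates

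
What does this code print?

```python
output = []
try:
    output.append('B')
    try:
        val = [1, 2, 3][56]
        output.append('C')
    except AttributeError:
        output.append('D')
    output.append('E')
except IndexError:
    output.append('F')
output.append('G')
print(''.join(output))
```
BFG

Inner handler doesn't match, propagates to outer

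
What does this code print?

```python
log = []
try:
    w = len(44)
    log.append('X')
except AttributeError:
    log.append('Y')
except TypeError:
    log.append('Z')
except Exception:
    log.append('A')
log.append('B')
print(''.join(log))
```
ZB

TypeError matches before generic Exception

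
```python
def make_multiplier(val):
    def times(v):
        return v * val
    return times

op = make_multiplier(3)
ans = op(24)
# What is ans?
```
72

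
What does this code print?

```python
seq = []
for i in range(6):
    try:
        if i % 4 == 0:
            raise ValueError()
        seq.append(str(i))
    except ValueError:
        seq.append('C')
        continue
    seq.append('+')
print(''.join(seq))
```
C1+2+3+C5+

continue in except skips rest of loop body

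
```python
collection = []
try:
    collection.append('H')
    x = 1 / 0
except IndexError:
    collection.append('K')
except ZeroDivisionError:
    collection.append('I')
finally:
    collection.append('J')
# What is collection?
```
['H', 'I', 'J']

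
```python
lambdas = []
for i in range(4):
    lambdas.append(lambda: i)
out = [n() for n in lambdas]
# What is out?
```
[3, 3, 3, 3]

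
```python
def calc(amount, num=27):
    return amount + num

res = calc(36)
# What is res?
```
63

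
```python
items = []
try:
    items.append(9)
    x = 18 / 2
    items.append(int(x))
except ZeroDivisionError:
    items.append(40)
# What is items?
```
[9, 9]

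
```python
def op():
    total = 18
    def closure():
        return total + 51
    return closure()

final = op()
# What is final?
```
69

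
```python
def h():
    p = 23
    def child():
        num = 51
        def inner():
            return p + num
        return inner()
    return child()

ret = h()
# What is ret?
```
74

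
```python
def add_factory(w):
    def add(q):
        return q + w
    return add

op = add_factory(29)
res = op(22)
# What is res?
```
51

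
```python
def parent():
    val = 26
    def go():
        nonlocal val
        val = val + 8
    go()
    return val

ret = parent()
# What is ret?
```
34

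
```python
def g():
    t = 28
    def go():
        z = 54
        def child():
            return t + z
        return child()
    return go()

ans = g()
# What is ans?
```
82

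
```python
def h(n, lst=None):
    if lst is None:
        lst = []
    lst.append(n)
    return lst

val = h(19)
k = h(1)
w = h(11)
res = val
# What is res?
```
[19]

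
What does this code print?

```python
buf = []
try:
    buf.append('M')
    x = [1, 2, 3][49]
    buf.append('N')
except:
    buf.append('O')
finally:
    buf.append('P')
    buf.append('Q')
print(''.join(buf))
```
MOPQ

Code before exception runs, then except, then all of finally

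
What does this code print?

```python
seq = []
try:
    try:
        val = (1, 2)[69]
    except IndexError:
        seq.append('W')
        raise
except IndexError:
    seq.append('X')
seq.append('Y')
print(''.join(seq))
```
WXY

raise without argument re-raises current exception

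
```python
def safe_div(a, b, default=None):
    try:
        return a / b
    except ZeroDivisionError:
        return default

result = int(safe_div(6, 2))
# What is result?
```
3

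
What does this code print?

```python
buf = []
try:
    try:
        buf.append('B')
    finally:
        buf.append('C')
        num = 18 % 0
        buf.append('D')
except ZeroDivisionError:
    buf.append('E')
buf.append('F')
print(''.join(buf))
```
BCEF

Exception in inner finally caught by outer except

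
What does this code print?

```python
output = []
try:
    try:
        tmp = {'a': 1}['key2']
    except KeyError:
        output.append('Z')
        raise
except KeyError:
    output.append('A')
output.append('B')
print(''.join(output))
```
ZAB

raise without argument re-raises current exception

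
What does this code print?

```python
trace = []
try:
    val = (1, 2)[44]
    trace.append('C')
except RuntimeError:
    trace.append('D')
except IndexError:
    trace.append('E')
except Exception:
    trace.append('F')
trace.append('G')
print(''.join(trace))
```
EG

IndexError matches before generic Exception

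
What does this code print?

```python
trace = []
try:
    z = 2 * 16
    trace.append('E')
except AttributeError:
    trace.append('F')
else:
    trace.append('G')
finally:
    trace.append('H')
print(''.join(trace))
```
EGH

else runs before finally when no exception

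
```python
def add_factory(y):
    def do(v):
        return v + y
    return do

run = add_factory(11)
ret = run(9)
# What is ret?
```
20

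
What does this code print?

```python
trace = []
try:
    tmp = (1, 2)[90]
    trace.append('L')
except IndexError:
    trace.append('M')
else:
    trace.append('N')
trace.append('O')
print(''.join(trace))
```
MO

else block skipped when exception is caught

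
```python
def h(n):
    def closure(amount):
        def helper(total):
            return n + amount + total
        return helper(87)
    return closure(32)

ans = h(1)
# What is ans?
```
120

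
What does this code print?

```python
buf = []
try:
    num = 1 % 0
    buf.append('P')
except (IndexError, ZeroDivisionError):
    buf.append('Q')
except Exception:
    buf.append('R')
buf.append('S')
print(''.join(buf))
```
QS

ZeroDivisionError matches tuple containing it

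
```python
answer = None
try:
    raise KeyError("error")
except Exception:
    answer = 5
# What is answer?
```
5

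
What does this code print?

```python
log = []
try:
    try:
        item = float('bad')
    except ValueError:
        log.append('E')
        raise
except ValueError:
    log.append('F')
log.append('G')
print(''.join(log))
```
EFG

raise without argument re-raises current exception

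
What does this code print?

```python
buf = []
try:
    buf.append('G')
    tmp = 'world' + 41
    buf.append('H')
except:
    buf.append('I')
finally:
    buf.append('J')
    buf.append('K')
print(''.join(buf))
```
GIJK

Code before exception runs, then except, then all of finally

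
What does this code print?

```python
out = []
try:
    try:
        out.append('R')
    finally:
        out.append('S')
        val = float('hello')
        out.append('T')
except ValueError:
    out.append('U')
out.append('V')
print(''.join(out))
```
RSUV

Exception in inner finally caught by outer except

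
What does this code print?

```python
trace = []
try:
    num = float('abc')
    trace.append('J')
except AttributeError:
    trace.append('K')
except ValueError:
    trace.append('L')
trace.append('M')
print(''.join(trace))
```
LM

ValueError is caught by its specific handler, not AttributeError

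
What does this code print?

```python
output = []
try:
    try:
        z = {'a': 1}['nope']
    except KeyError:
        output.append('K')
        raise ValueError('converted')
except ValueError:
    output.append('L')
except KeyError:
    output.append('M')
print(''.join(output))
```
KL

New ValueError raised, caught by outer ValueError handler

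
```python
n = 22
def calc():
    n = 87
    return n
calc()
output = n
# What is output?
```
22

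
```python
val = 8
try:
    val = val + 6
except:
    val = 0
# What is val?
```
14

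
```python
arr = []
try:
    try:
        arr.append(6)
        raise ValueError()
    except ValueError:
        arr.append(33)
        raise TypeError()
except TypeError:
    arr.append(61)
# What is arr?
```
[6, 33, 61]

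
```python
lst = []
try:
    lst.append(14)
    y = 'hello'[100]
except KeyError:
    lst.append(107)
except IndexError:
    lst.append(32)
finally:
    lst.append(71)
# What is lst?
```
[14, 32, 71]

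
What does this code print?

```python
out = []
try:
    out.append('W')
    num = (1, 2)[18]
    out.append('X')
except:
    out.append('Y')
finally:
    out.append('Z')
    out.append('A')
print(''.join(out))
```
WYZA

Code before exception runs, then except, then all of finally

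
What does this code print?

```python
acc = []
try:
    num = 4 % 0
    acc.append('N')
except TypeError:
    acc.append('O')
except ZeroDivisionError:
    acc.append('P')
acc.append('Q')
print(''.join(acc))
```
PQ

ZeroDivisionError is caught by its specific handler, not TypeError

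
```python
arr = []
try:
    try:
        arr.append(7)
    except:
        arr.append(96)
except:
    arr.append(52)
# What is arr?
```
[7]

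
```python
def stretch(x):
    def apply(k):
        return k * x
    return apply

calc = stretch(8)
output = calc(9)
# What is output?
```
72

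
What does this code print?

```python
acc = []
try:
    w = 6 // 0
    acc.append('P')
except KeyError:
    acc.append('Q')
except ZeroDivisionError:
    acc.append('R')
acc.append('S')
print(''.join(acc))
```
RS

ZeroDivisionError is caught by its specific handler, not KeyError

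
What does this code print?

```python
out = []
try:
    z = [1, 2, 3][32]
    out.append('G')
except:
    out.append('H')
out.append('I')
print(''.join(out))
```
HI

Exception raised in try, caught by bare except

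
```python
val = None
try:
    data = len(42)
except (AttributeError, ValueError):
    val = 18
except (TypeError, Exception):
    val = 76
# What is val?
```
76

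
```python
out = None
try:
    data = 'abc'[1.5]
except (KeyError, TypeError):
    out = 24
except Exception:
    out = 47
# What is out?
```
24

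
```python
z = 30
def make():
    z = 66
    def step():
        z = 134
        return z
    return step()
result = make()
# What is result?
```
134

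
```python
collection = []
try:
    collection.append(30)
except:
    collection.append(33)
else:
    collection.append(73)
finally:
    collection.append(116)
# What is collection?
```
[30, 73, 116]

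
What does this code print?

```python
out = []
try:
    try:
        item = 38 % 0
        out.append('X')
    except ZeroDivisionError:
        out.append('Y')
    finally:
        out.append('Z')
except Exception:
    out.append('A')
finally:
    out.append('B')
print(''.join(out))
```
YZB

Both finally blocks run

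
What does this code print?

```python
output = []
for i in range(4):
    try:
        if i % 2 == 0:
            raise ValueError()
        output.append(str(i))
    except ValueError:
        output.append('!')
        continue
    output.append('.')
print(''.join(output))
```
!1.!3.

continue in except skips rest of loop body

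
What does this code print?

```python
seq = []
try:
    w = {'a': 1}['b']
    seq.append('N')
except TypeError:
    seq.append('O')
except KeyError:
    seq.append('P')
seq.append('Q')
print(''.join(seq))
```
PQ

KeyError is caught by its specific handler, not TypeError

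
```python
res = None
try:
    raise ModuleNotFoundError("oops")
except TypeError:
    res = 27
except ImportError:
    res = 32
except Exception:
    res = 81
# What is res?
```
32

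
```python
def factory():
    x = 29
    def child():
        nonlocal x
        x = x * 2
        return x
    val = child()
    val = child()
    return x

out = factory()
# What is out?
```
116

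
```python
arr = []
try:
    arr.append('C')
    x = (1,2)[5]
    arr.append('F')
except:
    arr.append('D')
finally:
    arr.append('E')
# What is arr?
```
['C', 'D', 'E']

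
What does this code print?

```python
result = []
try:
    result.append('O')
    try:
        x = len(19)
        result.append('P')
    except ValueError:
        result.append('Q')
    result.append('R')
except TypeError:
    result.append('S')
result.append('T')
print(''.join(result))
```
OST

Inner handler doesn't match, propagates to outer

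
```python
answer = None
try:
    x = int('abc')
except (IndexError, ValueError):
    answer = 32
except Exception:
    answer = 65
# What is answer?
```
32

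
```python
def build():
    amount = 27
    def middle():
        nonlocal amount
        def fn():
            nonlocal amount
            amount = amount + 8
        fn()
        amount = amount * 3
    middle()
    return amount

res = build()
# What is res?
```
105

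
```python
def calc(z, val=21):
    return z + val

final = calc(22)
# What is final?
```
43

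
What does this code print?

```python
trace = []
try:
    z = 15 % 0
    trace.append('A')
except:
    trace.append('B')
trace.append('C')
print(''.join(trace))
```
BC

Exception raised in try, caught by bare except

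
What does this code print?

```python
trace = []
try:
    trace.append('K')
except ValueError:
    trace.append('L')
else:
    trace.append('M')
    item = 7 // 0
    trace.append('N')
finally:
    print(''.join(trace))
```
KM

Try succeeds, else appends 'M', ZeroDivisionError in else is uncaught, finally prints before exception propagates ('N' never appended)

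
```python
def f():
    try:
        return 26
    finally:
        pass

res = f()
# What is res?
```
26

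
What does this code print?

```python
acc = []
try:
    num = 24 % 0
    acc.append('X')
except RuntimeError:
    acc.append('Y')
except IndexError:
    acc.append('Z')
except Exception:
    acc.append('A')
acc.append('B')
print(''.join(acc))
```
AB

ZeroDivisionError not specifically caught, falls to Exception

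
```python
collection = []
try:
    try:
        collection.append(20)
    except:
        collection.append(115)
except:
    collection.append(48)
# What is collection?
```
[20]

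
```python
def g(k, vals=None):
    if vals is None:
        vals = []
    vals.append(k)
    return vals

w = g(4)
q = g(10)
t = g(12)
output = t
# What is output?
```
[12]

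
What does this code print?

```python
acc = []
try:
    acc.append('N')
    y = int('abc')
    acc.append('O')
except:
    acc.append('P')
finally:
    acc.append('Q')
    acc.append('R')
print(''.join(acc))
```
NPQR

Code before exception runs, then except, then all of finally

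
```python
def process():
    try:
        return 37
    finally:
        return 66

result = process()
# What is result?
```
66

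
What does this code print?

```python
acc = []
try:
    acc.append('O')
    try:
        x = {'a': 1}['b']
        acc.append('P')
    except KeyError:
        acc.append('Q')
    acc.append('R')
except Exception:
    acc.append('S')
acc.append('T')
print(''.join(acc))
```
OQRT

Inner exception caught by inner handler, outer continues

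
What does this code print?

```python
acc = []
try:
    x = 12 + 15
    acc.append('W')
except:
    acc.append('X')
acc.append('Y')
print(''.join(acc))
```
WY

No exception, try block completes normally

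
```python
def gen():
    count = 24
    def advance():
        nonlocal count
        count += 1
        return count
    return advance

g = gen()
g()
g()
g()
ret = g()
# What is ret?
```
28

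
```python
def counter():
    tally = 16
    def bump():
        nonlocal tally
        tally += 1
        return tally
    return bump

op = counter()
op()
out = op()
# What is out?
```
18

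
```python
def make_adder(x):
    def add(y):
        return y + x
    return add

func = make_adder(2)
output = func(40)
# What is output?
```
42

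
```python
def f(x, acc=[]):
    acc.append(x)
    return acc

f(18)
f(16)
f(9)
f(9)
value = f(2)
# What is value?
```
[18, 16, 9, 9, 2]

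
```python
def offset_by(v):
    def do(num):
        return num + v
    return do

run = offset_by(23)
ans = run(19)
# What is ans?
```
42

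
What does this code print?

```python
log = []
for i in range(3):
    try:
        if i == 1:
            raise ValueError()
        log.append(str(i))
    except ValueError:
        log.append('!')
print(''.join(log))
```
0!2

Exception on i=1 caught, loop continues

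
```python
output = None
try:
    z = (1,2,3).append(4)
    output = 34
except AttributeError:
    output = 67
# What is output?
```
67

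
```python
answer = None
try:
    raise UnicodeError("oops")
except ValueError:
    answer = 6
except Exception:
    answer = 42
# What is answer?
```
6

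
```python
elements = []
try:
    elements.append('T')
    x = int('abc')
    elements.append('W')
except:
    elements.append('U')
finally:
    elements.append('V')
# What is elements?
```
['T', 'U', 'V']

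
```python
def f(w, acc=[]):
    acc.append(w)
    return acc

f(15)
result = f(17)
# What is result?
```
[15, 17]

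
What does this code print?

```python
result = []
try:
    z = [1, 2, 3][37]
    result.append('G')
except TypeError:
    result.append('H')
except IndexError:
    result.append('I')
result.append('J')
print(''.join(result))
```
IJ

IndexError is caught by its specific handler, not TypeError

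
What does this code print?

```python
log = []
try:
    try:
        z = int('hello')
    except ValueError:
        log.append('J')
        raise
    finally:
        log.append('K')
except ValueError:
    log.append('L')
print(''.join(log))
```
JKL

finally runs before re-raised exception propagates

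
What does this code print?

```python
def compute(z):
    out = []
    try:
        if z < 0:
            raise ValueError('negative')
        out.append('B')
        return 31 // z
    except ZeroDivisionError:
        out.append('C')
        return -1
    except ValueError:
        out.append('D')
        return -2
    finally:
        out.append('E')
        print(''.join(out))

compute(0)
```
BCE

z=0 causes ZeroDivisionError, caught, finally prints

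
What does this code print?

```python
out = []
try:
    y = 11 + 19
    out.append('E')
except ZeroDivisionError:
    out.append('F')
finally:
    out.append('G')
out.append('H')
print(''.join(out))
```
EGH

finally runs after normal execution too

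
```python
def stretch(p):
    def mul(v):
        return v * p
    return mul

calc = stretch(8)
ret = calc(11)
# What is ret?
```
88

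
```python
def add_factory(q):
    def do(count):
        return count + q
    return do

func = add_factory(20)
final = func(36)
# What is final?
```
56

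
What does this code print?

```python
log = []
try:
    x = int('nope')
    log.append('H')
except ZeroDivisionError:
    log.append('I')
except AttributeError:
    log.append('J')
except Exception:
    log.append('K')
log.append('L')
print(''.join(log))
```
KL

ValueError not specifically caught, falls to Exception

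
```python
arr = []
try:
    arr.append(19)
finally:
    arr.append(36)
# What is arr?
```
[19, 36]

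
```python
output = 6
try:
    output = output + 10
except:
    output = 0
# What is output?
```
16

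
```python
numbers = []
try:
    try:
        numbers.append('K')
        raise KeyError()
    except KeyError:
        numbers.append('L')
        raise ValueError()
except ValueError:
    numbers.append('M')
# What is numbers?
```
['K', 'L', 'M']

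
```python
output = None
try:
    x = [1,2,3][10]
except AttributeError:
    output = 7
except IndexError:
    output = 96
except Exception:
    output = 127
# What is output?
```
96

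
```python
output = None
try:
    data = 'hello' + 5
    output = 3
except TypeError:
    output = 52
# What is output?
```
52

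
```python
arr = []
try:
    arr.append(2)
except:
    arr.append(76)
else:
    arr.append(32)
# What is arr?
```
[2, 32]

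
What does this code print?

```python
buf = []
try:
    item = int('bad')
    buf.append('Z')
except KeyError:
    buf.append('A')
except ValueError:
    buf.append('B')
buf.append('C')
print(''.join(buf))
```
BC

ValueError is caught by its specific handler, not KeyError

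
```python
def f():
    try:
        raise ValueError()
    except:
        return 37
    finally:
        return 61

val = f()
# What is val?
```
61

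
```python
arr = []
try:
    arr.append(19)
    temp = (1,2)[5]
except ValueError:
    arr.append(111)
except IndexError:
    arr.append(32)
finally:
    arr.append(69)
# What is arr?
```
[19, 32, 69]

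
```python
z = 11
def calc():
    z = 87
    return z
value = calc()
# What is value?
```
87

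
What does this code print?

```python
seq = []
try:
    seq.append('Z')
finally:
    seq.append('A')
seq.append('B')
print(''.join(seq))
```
ZAB

try/finally without except, no exception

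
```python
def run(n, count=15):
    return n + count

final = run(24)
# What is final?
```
39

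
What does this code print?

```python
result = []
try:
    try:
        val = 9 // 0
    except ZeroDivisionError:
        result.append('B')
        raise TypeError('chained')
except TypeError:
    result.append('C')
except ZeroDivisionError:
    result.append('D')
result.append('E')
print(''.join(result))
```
BCE

TypeError raised and caught, original ZeroDivisionError not re-raised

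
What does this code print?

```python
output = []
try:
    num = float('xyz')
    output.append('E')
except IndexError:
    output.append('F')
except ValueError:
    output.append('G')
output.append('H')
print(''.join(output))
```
GH

ValueError is caught by its specific handler, not IndexError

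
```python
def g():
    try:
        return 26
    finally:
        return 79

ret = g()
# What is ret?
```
79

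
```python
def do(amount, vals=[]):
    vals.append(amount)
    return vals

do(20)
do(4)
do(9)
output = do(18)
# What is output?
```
[20, 4, 9, 18]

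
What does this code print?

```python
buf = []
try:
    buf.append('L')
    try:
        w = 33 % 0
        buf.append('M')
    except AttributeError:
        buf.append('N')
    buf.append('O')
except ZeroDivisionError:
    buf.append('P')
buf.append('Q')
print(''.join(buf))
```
LPQ

Inner handler doesn't match, propagates to outer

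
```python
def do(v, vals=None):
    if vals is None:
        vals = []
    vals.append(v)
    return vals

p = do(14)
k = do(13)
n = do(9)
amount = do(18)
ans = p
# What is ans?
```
[14]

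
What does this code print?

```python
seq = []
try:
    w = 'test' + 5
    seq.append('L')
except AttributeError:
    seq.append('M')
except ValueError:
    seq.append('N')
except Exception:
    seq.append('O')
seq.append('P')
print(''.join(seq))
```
OP

TypeError not specifically caught, falls to Exception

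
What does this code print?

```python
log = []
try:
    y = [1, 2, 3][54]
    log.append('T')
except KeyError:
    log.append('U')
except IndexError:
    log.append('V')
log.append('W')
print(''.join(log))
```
VW

IndexError is caught by its specific handler, not KeyError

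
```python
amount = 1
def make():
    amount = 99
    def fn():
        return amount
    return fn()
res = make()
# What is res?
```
99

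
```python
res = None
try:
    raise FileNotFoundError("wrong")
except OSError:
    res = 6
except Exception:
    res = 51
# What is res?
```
6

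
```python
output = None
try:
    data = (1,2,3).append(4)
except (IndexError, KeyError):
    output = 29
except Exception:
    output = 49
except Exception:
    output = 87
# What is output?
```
49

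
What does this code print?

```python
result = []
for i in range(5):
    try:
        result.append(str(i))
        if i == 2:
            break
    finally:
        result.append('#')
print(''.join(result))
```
0#1#2#

finally runs even when breaking out of loop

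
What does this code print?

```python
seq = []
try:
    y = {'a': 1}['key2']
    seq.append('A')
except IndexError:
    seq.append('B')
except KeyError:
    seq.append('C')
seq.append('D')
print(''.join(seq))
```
CD

KeyError is caught by its specific handler, not IndexError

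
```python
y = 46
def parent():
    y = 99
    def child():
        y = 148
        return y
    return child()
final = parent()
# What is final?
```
148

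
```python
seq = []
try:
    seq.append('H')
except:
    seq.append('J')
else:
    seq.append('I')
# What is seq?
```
['H', 'I']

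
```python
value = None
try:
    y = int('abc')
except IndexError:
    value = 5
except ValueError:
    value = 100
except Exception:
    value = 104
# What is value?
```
100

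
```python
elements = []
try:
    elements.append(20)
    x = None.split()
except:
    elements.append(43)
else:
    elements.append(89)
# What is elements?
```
[20, 43]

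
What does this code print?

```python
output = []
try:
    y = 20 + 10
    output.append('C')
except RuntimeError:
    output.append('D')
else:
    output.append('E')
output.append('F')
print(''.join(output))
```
CEF

else block runs when no exception occurs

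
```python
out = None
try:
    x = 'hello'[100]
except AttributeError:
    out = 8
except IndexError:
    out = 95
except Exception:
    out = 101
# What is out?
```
95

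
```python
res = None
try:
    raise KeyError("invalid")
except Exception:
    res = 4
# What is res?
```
4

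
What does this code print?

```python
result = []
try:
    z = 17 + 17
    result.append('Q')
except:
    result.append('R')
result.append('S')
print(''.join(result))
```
QS

No exception, try block completes normally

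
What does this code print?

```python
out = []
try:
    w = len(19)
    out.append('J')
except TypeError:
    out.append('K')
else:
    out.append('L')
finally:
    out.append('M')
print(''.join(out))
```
KM

Exception: except runs, else skipped, finally runs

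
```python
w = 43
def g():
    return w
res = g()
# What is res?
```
43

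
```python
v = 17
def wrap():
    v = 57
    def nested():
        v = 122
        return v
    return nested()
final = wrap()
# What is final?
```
122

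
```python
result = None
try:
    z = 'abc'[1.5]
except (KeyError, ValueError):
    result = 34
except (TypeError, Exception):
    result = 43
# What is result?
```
43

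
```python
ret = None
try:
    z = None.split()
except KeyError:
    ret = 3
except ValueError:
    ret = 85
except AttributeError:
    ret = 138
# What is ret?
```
138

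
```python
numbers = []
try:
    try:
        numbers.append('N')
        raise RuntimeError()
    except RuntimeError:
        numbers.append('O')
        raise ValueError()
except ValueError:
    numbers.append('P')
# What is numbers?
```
['N', 'O', 'P']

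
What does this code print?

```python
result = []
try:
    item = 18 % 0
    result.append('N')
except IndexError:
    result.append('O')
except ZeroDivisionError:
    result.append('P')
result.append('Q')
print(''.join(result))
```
PQ

ZeroDivisionError is caught by its specific handler, not IndexError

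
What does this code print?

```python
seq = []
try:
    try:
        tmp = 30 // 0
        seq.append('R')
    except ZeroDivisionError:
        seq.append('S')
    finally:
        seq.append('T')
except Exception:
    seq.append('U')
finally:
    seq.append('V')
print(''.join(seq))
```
STV

Both finally blocks run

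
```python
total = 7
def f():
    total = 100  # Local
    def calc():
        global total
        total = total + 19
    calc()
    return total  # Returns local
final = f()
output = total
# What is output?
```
26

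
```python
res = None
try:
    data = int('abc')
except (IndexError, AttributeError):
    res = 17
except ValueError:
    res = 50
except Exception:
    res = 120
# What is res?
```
50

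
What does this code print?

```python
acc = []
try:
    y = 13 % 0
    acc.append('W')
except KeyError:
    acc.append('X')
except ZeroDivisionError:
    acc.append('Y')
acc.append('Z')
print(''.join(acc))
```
YZ

ZeroDivisionError is caught by its specific handler, not KeyError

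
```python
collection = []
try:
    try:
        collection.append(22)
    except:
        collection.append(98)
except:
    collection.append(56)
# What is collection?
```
[22]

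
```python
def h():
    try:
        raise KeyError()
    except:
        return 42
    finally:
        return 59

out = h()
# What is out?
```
59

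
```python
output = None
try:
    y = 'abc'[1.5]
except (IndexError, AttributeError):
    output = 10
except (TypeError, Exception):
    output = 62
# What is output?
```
62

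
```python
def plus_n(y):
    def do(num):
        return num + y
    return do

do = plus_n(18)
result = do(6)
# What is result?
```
24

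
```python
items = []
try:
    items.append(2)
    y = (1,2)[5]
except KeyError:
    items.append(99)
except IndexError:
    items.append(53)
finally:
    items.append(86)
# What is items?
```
[2, 53, 86]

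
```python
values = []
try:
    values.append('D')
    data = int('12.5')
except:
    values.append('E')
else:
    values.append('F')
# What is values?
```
['D', 'E']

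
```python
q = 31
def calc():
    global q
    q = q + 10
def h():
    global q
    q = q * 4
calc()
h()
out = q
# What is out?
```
164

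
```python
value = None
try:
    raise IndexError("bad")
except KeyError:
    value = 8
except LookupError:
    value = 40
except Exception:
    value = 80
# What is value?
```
40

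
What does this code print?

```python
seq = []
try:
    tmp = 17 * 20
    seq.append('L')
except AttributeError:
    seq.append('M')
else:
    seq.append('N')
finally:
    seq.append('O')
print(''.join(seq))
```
LNO

else runs before finally when no exception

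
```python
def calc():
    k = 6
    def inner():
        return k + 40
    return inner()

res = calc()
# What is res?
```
46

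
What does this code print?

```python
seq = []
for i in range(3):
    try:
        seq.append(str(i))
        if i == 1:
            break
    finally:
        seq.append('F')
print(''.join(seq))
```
0F1F

finally runs even when breaking out of loop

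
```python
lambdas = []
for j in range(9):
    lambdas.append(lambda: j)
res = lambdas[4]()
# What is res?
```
8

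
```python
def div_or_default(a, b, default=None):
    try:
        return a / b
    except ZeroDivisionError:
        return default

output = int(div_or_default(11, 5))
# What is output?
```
2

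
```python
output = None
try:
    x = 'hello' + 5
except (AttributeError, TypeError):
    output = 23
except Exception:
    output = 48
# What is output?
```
23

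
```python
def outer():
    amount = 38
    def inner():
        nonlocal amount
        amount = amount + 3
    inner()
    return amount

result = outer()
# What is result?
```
41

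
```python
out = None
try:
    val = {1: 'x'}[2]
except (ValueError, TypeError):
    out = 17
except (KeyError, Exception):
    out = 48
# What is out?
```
48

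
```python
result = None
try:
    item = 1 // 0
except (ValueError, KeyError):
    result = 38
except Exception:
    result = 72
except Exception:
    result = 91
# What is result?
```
72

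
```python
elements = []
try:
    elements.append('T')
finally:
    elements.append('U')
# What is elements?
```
['T', 'U']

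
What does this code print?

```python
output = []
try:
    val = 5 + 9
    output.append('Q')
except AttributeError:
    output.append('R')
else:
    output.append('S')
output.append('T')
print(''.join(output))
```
QST

else block runs when no exception occurs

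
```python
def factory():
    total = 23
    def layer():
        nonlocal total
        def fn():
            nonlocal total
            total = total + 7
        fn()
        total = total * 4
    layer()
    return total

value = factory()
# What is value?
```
120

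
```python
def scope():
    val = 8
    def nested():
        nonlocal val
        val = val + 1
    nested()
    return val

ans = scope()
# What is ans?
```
9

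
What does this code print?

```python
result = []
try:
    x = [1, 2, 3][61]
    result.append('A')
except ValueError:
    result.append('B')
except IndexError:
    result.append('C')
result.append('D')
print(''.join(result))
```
CD

IndexError is caught by its specific handler, not ValueError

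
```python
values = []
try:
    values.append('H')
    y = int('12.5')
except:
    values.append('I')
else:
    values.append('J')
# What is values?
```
['H', 'I']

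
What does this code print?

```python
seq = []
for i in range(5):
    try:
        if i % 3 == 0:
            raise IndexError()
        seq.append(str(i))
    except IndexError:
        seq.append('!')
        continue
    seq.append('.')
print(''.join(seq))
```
!1.2.!4.

continue in except skips rest of loop body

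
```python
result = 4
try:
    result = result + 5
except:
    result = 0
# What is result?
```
9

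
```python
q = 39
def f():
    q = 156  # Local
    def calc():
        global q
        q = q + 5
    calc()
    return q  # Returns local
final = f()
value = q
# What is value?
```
44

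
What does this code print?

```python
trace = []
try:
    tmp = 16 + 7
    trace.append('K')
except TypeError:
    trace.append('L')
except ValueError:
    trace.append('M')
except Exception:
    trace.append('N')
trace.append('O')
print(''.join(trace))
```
KO

No exception, try block completes normally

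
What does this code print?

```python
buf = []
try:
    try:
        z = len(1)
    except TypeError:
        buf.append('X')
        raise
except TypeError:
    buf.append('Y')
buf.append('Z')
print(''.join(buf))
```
XYZ

raise without argument re-raises current exception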